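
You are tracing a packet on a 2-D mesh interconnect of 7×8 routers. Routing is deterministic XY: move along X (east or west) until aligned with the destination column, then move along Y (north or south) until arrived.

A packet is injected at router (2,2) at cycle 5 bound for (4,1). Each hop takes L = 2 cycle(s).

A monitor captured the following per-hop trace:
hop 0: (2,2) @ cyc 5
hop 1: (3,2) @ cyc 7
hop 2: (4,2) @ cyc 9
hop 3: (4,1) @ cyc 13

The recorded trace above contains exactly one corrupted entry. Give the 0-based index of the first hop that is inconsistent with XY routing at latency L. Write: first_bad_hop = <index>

check 1→ d=(1,0) cyc+2: ok
check 2→ d=(1,0) cyc+2: ok
check 3→ d=(0,-1) cyc+4: BAD: Δcyc=4≠L

first_bad_hop = 3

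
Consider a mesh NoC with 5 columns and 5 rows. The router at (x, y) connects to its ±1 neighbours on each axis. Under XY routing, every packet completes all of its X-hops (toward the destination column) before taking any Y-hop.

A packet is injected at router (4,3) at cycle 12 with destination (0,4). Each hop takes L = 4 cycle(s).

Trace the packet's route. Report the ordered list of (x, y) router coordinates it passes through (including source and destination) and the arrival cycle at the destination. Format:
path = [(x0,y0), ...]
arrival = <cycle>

[0] x=4 y=3 t=12
[1] x=3 y=3 t=16 →W
[2] x=2 y=3 t=20 →W
[3] x=1 y=3 t=24 →W
[4] x=0 y=3 t=28 →W
[5] x=0 y=4 t=32 →N

path = [(4,3), (3,3), (2,3), (1,3), (0,3), (0,4)]
arrival = 32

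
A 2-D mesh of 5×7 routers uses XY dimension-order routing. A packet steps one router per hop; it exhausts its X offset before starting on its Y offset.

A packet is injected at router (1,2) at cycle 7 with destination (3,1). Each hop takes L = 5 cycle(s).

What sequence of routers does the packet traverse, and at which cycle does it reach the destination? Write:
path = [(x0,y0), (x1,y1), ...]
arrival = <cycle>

  0. router=(1,2) cycle=7 (inject)
  1. router=(2,2) cycle=12 dir=E
  2. router=(3,2) cycle=17 dir=E
  3. router=(3,1) cycle=22 dir=S

path = [(1,2), (2,2), (3,2), (3,1)]
arrival = 22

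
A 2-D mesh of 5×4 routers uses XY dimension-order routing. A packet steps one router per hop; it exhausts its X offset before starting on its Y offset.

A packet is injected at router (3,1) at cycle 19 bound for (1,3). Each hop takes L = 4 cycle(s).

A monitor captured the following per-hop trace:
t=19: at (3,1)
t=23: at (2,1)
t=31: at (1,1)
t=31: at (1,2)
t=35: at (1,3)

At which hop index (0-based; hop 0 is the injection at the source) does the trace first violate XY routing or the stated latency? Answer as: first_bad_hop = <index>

first_bad_hop = 2

hop 1: step (-1,+0), +4 cyc — ok
hop 2: step (-1,+0), +8 cyc — BAD: Δcyc=8≠L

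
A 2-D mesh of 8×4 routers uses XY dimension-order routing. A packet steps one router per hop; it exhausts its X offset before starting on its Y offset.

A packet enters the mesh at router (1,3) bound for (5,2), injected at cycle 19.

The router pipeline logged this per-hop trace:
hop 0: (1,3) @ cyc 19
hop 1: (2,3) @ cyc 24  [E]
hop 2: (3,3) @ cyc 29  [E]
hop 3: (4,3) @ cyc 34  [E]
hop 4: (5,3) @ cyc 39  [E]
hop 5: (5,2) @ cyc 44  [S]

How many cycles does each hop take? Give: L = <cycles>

L = 5

cyc[1] − cyc[0] = 24 − 19 = 5.
One hop costs L cycles, so L = 5.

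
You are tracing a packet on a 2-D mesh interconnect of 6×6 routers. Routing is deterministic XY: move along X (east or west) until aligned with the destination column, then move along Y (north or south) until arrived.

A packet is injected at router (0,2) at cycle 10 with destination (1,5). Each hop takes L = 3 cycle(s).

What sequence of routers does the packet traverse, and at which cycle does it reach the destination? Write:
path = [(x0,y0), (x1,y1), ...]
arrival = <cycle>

path = [(0,2), (1,2), (1,3), (1,4), (1,5)]
arrival = 22

src (0,2)  cyc=10
E→(1,2)  cyc=13
N→(1,3)  cyc=16
N→(1,4)  cyc=19
N→(1,5)  cyc=22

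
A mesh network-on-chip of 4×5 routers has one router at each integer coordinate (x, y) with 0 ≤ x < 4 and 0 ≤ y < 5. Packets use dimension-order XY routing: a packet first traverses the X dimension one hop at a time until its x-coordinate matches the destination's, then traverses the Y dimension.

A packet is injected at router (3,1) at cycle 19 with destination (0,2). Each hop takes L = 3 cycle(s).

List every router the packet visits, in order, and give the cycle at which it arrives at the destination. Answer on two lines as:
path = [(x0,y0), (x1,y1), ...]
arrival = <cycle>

path = [(3,1), (2,1), (1,1), (0,1), (0,2)]
arrival = 31

[0] x=3 y=1 t=19
[1] x=2 y=1 t=22 →W
[2] x=1 y=1 t=25 →W
[3] x=0 y=1 t=28 →W
[4] x=0 y=2 t=31 →N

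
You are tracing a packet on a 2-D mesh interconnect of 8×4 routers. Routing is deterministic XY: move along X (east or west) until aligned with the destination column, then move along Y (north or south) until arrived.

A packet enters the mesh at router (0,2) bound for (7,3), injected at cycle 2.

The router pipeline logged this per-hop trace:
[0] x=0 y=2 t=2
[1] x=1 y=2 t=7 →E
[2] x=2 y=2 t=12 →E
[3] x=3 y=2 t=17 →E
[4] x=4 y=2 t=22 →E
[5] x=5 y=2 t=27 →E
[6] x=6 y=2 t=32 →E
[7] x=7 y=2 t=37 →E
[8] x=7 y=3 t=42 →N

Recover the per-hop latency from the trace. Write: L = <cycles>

L = 5

cyc[1] − cyc[0] = 7 − 2 = 5.
Per-hop latency L = Δcyc = 5.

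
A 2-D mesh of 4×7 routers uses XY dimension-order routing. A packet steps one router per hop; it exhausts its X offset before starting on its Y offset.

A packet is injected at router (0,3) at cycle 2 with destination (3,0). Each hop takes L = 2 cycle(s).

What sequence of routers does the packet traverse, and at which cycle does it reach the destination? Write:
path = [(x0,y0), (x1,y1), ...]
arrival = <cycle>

hop 0: (0,3) @ cyc 2
hop 1: (1,3) @ cyc 4  [E]
hop 2: (2,3) @ cyc 6  [E]
hop 3: (3,3) @ cyc 8  [E]
hop 4: (3,2) @ cyc 10  [S]
hop 5: (3,1) @ cyc 12  [S]
hop 6: (3,0) @ cyc 14  [S]

path = [(0,3), (1,3), (2,3), (3,3), (3,2), (3,1), (3,0)]
arrival = 14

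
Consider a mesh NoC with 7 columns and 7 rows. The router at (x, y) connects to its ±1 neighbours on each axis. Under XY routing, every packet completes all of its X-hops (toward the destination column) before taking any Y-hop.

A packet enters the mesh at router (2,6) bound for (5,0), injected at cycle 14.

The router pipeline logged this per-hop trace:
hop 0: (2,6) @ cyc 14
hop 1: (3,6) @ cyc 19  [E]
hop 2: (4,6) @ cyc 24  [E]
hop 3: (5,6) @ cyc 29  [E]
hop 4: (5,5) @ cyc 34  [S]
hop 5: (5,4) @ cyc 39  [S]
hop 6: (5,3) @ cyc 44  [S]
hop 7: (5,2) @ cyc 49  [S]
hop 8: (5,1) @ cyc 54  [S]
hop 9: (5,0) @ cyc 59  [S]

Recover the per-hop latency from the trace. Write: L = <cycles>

cyc[1] − cyc[0] = 19 − 14 = 5.
One hop costs L cycles, so L = 5.

L = 5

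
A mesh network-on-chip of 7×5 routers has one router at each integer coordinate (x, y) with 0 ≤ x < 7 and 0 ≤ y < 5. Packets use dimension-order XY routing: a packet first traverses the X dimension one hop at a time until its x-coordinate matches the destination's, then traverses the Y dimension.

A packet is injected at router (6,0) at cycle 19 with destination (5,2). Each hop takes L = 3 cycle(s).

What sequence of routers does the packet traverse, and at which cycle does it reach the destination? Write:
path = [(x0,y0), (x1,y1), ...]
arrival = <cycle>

hop 0: (6,0) @ cyc 19
hop 1: (5,0) @ cyc 22  [W]
hop 2: (5,1) @ cyc 25  [N]
hop 3: (5,2) @ cyc 28  [N]

path = [(6,0), (5,0), (5,1), (5,2)]
arrival = 28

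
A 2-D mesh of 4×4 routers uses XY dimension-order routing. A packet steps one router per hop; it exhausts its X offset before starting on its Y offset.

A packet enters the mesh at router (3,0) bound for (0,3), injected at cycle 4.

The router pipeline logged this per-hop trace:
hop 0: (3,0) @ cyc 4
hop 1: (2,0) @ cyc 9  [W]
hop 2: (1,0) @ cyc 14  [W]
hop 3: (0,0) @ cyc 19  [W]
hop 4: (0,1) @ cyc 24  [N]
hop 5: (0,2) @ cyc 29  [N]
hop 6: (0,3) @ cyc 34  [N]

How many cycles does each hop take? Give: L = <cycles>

L = 5

Δcyc across hop 0→1: 9 − 4 = 5.
Per-hop latency L = Δcyc = 5.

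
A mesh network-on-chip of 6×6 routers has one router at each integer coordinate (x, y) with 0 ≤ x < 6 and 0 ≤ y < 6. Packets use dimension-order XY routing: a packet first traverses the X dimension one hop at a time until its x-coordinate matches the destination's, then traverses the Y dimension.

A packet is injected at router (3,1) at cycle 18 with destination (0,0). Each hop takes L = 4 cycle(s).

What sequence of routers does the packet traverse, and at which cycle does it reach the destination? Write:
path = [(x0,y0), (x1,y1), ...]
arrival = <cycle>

path = [(3,1), (2,1), (1,1), (0,1), (0,0)]
arrival = 34

t=18: at (3,1)
t=22: at (2,1) after W
t=26: at (1,1) after W
t=30: at (0,1) after W
t=34: at (0,0) after S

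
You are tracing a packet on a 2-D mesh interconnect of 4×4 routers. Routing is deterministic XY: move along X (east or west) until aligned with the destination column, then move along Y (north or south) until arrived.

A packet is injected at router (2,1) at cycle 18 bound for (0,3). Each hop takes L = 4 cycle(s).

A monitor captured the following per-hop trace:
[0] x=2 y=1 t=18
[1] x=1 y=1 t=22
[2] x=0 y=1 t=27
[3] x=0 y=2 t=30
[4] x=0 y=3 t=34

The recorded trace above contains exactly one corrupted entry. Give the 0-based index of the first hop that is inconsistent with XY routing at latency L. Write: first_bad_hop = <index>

first_bad_hop = 2

  1: Δx=-1 Δy=+0 Δt=4 [ok]
  2: Δx=-1 Δy=+0 Δt=5 [BAD: Δcyc=5≠L]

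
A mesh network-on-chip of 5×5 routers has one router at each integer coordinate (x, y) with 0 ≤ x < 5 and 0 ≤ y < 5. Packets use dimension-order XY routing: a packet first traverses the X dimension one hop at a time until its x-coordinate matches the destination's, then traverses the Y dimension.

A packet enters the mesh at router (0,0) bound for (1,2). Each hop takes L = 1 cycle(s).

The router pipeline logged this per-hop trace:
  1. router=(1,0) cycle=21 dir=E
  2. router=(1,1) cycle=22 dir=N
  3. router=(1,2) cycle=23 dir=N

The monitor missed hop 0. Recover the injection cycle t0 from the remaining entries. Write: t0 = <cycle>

At hop 1 the cycle is 21; in general cyc_k = t0 + kL.
t0 = cyc[1] − L = 21 − 1 = 20.

t0 = 20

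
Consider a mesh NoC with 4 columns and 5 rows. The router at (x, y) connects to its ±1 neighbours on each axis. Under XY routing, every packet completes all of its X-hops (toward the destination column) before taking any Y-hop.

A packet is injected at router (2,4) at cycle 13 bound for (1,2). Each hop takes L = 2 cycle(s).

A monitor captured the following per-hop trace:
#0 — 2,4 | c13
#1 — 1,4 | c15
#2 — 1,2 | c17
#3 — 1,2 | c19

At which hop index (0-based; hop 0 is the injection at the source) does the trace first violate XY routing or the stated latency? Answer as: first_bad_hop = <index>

first_bad_hop = 2

hop 1: step (-1,+0), +2 cyc — ok
hop 2: step (+0,-2), +2 cyc — BAD: non-unit step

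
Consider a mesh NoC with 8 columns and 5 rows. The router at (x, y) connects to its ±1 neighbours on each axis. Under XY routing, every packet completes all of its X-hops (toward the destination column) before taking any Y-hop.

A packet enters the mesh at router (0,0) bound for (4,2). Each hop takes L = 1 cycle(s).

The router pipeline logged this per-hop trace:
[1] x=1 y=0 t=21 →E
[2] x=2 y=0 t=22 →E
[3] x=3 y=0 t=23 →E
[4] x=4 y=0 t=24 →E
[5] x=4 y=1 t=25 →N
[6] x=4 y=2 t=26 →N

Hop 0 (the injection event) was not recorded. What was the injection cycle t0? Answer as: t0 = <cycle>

t0 = 20

Hop 1 reached at cycle 21; hop k is at t0 + k·L.
Therefore t0 = 21 − L = 20.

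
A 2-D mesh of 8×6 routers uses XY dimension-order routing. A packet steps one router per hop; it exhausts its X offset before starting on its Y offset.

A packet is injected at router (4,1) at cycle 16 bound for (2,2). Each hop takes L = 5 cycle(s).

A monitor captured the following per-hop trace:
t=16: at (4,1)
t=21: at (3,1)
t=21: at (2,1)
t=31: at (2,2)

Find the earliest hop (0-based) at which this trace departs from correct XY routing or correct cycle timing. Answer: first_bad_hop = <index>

hop 1: step (-1,+0), +5 cyc — ok
hop 2: step (-1,+0), +0 cyc — BAD: Δcyc=0≠L

first_bad_hop = 2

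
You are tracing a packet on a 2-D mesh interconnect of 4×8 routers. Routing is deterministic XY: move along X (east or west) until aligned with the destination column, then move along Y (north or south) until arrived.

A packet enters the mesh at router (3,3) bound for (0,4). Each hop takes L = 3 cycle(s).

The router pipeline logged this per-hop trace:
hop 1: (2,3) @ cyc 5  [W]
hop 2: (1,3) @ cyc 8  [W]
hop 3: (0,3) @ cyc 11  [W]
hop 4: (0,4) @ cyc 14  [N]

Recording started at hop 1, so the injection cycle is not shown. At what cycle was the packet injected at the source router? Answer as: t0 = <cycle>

t0 = 2

At hop 1 the cycle is 5; in general cyc_k = t0 + kL.
Therefore t0 = 5 − L = 2.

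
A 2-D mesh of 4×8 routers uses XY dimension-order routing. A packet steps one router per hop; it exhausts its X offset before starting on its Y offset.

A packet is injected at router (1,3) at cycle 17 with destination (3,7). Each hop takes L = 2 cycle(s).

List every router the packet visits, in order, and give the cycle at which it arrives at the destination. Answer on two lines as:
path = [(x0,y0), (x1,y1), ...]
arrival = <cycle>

path = [(1,3), (2,3), (3,3), (3,4), (3,5), (3,6), (3,7)]
arrival = 29

  0. router=(1,3) cycle=17 (inject)
  1. router=(2,3) cycle=19 dir=E
  2. router=(3,3) cycle=21 dir=E
  3. router=(3,4) cycle=23 dir=N
  4. router=(3,5) cycle=25 dir=N
  5. router=(3,6) cycle=27 dir=N
  6. router=(3,7) cycle=29 dir=N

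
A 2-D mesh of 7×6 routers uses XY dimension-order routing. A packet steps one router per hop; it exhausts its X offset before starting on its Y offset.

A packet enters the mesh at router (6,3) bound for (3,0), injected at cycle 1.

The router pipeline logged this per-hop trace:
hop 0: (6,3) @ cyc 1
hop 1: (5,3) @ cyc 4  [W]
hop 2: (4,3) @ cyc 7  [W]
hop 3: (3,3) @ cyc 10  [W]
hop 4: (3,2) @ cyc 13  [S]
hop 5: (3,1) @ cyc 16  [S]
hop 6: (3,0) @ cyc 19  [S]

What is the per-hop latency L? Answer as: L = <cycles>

L = 3

Δcyc across hop 0→1: 4 − 1 = 3.
Per-hop latency L = Δcyc = 3.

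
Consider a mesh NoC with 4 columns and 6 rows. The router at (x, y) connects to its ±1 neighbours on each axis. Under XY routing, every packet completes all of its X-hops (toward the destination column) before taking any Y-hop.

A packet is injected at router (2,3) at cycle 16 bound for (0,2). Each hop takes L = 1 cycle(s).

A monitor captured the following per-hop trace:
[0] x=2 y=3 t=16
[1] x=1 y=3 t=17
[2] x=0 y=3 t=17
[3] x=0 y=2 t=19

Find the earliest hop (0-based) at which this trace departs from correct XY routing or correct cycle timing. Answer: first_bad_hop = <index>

first_bad_hop = 2

check 1→ d=(-1,0) cyc+1: ok
check 2→ d=(-1,0) cyc+0: BAD: Δcyc=0≠L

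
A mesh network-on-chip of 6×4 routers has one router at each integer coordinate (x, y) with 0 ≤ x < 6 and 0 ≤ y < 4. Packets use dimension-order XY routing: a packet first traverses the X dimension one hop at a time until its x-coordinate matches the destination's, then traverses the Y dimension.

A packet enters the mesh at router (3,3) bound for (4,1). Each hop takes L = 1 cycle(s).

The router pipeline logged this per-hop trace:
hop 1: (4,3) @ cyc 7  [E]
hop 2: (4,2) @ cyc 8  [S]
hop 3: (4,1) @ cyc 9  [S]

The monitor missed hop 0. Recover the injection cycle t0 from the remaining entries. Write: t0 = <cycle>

Hop 1 reached at cycle 7; hop k is at t0 + k·L.
So t0 = 7 − 1·1 = 6.

t0 = 6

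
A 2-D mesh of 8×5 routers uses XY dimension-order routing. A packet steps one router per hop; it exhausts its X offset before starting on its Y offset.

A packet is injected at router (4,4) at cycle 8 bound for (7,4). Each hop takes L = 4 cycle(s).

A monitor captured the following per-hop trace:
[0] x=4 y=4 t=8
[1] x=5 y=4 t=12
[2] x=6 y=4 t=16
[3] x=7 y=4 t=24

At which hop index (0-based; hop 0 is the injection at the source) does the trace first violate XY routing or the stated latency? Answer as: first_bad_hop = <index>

first_bad_hop = 3

hop 1: step (+1,+0), +4 cyc — ok
hop 2: step (+1,+0), +4 cyc — ok
hop 3: step (+1,+0), +8 cyc — BAD: Δcyc=8≠L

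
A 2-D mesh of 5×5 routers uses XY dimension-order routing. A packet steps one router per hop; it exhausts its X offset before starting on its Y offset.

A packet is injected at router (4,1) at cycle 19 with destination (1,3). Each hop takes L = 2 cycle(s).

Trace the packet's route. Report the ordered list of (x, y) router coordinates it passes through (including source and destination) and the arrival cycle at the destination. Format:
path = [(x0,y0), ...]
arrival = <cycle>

#0 — 4,1 | c19
#1 — 3,1 | c21 | W
#2 — 2,1 | c23 | W
#3 — 1,1 | c25 | W
#4 — 1,2 | c27 | N
#5 — 1,3 | c29 | N

path = [(4,1), (3,1), (2,1), (1,1), (1,2), (1,3)]
arrival = 29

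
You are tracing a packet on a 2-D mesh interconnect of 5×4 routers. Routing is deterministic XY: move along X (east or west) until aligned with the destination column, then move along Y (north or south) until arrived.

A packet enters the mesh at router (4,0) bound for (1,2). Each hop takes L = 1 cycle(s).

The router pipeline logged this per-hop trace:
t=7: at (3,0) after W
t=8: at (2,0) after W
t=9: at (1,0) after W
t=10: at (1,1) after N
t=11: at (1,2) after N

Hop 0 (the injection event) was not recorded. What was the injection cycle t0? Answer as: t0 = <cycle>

t0 = 6

The first recorded entry is hop 1 at cycle 7.
Subtract one hop: t0 = 7 − 1 = 6.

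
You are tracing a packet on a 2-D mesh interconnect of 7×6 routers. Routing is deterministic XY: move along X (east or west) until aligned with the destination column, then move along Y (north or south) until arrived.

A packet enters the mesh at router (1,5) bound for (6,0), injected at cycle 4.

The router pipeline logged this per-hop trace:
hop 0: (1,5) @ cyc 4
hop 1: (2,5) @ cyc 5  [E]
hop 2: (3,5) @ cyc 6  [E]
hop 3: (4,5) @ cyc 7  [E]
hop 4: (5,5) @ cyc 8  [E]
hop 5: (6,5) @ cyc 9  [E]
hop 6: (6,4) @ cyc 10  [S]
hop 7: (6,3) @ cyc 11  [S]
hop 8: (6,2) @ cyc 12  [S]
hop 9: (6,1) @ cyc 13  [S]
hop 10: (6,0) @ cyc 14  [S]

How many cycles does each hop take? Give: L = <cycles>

cyc[1] − cyc[0] = 5 − 4 = 1.
Each hop adds L, hence L = 1.

L = 1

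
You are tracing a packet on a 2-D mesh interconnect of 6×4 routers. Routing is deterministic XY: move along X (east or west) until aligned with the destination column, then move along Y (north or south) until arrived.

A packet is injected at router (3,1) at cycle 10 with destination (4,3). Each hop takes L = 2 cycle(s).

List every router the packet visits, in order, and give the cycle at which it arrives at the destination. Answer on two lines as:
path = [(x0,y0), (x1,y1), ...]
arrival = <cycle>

path = [(3,1), (4,1), (4,2), (4,3)]
arrival = 16

hop 0: (3,1) @ cyc 10
hop 1: (4,1) @ cyc 12  [E]
hop 2: (4,2) @ cyc 14  [N]
hop 3: (4,3) @ cyc 16  [N]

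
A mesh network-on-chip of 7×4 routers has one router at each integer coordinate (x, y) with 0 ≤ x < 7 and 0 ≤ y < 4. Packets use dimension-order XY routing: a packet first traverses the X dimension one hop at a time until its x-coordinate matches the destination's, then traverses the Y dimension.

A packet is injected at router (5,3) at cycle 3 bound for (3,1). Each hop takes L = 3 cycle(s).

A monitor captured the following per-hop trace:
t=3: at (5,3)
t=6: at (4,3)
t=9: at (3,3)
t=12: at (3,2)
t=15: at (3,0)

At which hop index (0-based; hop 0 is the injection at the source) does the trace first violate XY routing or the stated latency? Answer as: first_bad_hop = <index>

hop 1: step (-1,+0), +3 cyc — ok
hop 2: step (-1,+0), +3 cyc — ok
hop 3: step (+0,-1), +3 cyc — ok
hop 4: step (+0,-2), +3 cyc — BAD: non-unit step

first_bad_hop = 4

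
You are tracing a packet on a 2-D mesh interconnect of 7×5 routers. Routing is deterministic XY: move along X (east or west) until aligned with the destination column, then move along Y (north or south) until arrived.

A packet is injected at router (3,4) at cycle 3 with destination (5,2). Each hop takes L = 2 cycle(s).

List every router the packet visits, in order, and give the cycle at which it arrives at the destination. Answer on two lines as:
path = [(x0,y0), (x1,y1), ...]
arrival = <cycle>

path = [(3,4), (4,4), (5,4), (5,3), (5,2)]
arrival = 11

src (3,4)  cyc=3
E→(4,4)  cyc=5
E→(5,4)  cyc=7
S→(5,3)  cyc=9
S→(5,2)  cyc=11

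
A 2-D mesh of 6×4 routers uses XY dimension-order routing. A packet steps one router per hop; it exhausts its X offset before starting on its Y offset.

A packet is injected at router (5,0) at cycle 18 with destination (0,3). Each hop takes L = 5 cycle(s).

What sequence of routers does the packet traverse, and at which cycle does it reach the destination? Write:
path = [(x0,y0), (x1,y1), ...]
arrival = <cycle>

t=18: at (5,0)
t=23: at (4,0) after W
t=28: at (3,0) after W
t=33: at (2,0) after W
t=38: at (1,0) after W
t=43: at (0,0) after W
t=48: at (0,1) after N
t=53: at (0,2) after N
t=58: at (0,3) after N

path = [(5,0), (4,0), (3,0), (2,0), (1,0), (0,0), (0,1), (0,2), (0,3)]
arrival = 58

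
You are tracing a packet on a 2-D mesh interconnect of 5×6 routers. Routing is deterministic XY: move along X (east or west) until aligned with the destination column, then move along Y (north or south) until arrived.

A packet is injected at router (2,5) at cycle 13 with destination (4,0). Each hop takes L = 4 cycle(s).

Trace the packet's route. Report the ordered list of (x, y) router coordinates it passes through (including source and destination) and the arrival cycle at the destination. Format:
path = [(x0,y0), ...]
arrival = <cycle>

  0. router=(2,5) cycle=13 (inject)
  1. router=(3,5) cycle=17 dir=E
  2. router=(4,5) cycle=21 dir=E
  3. router=(4,4) cycle=25 dir=S
  4. router=(4,3) cycle=29 dir=S
  5. router=(4,2) cycle=33 dir=S
  6. router=(4,1) cycle=37 dir=S
  7. router=(4,0) cycle=41 dir=S

path = [(2,5), (3,5), (4,5), (4,4), (4,3), (4,2), (4,1), (4,0)]
arrival = 41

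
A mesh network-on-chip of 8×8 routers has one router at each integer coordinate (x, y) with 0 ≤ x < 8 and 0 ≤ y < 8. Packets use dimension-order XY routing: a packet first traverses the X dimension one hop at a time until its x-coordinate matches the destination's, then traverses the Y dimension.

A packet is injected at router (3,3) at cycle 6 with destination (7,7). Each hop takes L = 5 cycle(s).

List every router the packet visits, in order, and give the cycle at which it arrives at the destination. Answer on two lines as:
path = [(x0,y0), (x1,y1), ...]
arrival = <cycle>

hop 0: (3,3) @ cyc 6
hop 1: (4,3) @ cyc 11  [E]
hop 2: (5,3) @ cyc 16  [E]
hop 3: (6,3) @ cyc 21  [E]
hop 4: (7,3) @ cyc 26  [E]
hop 5: (7,4) @ cyc 31  [N]
hop 6: (7,5) @ cyc 36  [N]
hop 7: (7,6) @ cyc 41  [N]
hop 8: (7,7) @ cyc 46  [N]

path = [(3,3), (4,3), (5,3), (6,3), (7,3), (7,4), (7,5), (7,6), (7,7)]
arrival = 46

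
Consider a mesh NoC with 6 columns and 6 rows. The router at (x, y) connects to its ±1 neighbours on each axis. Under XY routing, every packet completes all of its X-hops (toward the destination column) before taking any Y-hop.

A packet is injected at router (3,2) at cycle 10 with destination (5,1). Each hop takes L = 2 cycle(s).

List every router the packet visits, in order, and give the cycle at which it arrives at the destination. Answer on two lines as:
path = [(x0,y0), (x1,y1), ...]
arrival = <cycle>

#0 — 3,2 | c10
#1 — 4,2 | c12 | E
#2 — 5,2 | c14 | E
#3 — 5,1 | c16 | S

path = [(3,2), (4,2), (5,2), (5,1)]
arrival = 16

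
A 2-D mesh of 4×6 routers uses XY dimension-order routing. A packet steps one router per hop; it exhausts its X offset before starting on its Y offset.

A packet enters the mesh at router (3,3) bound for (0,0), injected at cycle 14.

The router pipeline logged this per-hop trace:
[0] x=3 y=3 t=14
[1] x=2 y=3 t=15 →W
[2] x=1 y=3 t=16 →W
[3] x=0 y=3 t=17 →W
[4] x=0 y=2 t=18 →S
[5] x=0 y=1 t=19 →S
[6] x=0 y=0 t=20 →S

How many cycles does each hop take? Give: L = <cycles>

Between hops 0 and 1 the cycle counter advances 15 − 14 = 1.
One hop costs L cycles, so L = 1.

L = 1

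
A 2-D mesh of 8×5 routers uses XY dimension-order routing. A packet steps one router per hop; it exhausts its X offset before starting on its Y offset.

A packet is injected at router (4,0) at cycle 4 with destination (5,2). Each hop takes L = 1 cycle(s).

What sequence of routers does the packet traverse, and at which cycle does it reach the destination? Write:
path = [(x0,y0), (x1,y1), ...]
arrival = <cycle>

hop 0: (4,0) @ cyc 4
hop 1: (5,0) @ cyc 5  [E]
hop 2: (5,1) @ cyc 6  [N]
hop 3: (5,2) @ cyc 7  [N]

path = [(4,0), (5,0), (5,1), (5,2)]
arrival = 7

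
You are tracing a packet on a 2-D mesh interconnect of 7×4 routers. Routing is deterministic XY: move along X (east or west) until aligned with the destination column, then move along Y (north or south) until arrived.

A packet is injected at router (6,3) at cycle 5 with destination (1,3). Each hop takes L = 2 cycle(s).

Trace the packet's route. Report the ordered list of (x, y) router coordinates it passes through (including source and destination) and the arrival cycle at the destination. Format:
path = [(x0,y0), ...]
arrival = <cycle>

path = [(6,3), (5,3), (4,3), (3,3), (2,3), (1,3)]
arrival = 15

[0] x=6 y=3 t=5
[1] x=5 y=3 t=7 →W
[2] x=4 y=3 t=9 →W
[3] x=3 y=3 t=11 →W
[4] x=2 y=3 t=13 →W
[5] x=1 y=3 t=15 →W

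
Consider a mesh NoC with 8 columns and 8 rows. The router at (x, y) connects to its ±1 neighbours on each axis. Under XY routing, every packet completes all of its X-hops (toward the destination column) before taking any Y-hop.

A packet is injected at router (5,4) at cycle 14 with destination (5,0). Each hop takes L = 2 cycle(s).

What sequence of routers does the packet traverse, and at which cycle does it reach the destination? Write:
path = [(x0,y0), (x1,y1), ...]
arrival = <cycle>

t=14: at (5,4)
t=16: at (5,3) after S
t=18: at (5,2) after S
t=20: at (5,1) after S
t=22: at (5,0) after S

path = [(5,4), (5,3), (5,2), (5,1), (5,0)]
arrival = 22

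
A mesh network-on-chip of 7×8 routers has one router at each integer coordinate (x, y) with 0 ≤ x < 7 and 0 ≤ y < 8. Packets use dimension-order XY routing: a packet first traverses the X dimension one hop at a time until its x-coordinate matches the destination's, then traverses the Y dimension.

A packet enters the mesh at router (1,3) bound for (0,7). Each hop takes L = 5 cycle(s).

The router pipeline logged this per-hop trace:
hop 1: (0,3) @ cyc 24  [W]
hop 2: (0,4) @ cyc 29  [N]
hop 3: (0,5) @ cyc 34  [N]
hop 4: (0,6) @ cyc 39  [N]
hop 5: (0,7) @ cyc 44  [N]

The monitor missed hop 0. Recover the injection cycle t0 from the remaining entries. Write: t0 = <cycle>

cyc[1] = 24 and cyc[k] = t0 + k·L for every k.
t0 = cyc[1] − L = 24 − 5 = 19.

t0 = 19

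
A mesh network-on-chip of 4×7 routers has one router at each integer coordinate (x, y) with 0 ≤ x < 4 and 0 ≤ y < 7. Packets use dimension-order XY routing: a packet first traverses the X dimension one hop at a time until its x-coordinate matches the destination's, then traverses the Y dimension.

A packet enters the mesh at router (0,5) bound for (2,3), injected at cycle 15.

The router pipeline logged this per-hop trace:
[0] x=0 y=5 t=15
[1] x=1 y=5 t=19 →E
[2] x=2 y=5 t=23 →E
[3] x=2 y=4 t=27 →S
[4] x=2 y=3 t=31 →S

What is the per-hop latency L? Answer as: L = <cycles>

L = 4

cyc[1] − cyc[0] = 19 − 15 = 4.
Per-hop latency L = Δcyc = 4.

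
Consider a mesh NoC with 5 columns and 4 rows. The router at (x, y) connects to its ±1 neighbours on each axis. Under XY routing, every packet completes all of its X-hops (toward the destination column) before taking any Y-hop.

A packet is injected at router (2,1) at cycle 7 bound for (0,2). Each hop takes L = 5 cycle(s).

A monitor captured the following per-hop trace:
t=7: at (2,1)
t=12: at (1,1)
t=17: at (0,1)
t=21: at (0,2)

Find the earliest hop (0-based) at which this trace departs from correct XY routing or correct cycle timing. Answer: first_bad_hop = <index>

first_bad_hop = 3

hop 1: step (-1,+0), +5 cyc — ok
hop 2: step (-1,+0), +5 cyc — ok
hop 3: step (+0,+1), +4 cyc — BAD: Δcyc=4≠L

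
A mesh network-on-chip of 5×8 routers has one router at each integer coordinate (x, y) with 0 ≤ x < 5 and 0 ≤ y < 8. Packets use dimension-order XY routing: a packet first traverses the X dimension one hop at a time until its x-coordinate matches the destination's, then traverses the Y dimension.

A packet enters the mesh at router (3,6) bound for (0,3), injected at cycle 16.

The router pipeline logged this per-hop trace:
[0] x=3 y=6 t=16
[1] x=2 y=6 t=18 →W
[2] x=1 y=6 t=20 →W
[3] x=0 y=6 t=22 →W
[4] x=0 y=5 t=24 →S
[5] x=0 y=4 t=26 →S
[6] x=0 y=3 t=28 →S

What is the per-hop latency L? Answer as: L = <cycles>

From hop 0 (16) to hop 1 (18): +2 cycles.
Each hop adds L, hence L = 2.

L = 2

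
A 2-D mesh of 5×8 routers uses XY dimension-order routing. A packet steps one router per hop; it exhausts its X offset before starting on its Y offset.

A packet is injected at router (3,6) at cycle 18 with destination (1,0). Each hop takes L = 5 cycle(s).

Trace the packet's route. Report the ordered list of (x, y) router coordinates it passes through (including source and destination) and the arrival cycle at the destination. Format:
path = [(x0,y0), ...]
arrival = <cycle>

[0] x=3 y=6 t=18
[1] x=2 y=6 t=23 →W
[2] x=1 y=6 t=28 →W
[3] x=1 y=5 t=33 →S
[4] x=1 y=4 t=38 →S
[5] x=1 y=3 t=43 →S
[6] x=1 y=2 t=48 →S
[7] x=1 y=1 t=53 →S
[8] x=1 y=0 t=58 →S

path = [(3,6), (2,6), (1,6), (1,5), (1,4), (1,3), (1,2), (1,1), (1,0)]
arrival = 58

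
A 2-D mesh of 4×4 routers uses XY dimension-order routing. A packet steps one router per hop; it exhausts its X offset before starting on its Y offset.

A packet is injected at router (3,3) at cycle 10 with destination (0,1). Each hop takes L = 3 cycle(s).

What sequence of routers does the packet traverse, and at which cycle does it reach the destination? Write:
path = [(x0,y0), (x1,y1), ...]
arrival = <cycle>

src (3,3)  cyc=10
W→(2,3)  cyc=13
W→(1,3)  cyc=16
W→(0,3)  cyc=19
S→(0,2)  cyc=22
S→(0,1)  cyc=25

path = [(3,3), (2,3), (1,3), (0,3), (0,2), (0,1)]
arrival = 25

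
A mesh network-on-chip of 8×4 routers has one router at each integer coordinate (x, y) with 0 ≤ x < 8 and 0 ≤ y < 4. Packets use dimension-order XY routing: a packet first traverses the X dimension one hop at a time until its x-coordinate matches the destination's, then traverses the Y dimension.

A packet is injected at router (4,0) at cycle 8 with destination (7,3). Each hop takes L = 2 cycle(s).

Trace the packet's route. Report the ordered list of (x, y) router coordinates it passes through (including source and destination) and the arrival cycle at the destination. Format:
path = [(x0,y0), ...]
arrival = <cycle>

path = [(4,0), (5,0), (6,0), (7,0), (7,1), (7,2), (7,3)]
arrival = 20

t=8: at (4,0)
t=10: at (5,0) after E
t=12: at (6,0) after E
t=14: at (7,0) after E
t=16: at (7,1) after N
t=18: at (7,2) after N
t=20: at (7,3) after N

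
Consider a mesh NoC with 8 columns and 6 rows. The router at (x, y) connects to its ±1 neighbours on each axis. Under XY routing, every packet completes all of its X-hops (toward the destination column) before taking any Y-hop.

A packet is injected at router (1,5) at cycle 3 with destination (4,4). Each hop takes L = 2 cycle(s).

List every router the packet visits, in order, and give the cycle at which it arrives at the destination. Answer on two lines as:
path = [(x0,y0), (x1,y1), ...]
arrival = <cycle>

t=3: at (1,5)
t=5: at (2,5) after E
t=7: at (3,5) after E
t=9: at (4,5) after E
t=11: at (4,4) after S

path = [(1,5), (2,5), (3,5), (4,5), (4,4)]
arrival = 11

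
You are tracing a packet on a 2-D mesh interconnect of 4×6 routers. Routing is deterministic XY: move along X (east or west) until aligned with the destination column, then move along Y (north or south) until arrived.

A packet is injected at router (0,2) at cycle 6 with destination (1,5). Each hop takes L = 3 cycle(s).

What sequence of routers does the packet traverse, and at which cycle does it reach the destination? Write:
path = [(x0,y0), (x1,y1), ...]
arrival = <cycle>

path = [(0,2), (1,2), (1,3), (1,4), (1,5)]
arrival = 18

hop 0: (0,2) @ cyc 6
hop 1: (1,2) @ cyc 9  [E]
hop 2: (1,3) @ cyc 12  [N]
hop 3: (1,4) @ cyc 15  [N]
hop 4: (1,5) @ cyc 18  [N]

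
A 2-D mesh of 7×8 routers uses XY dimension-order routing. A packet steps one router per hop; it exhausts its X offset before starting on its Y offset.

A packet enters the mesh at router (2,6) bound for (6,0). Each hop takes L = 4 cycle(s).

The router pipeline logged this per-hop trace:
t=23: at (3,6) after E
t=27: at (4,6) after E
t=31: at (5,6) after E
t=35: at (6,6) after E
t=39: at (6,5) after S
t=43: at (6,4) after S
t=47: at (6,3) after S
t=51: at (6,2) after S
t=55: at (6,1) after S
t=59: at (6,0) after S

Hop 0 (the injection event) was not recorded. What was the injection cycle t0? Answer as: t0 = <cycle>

The first recorded entry is hop 1 at cycle 23.
Therefore t0 = 23 − L = 19.

t0 = 19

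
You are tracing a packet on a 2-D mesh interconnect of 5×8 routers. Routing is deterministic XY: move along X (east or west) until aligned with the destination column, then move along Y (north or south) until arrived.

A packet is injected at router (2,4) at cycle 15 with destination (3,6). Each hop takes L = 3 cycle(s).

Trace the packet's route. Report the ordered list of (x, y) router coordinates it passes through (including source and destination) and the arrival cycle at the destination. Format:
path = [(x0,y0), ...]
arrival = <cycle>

path = [(2,4), (3,4), (3,5), (3,6)]
arrival = 24

hop 0: (2,4) @ cyc 15
hop 1: (3,4) @ cyc 18  [E]
hop 2: (3,5) @ cyc 21  [N]
hop 3: (3,6) @ cyc 24  [N]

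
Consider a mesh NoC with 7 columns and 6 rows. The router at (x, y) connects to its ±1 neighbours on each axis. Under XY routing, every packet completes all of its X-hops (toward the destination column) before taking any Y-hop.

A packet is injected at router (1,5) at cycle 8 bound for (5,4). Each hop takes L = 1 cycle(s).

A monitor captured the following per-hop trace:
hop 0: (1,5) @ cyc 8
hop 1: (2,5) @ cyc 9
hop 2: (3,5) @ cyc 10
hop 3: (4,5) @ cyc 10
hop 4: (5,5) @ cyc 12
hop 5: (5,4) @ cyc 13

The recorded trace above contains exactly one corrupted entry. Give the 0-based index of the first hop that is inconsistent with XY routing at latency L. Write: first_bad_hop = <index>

  1: Δx=+1 Δy=+0 Δt=1 [ok]
  2: Δx=+1 Δy=+0 Δt=1 [ok]
  3: Δx=+1 Δy=+0 Δt=0 [BAD: Δcyc=0≠L]

first_bad_hop = 3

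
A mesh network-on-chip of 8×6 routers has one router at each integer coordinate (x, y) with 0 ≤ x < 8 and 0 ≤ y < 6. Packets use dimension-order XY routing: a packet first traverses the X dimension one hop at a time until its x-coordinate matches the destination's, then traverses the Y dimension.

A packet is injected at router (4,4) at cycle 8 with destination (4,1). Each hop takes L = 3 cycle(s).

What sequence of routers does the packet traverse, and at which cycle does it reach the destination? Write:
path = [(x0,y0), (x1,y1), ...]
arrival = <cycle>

path = [(4,4), (4,3), (4,2), (4,1)]
arrival = 17

[0] x=4 y=4 t=8
[1] x=4 y=3 t=11 →S
[2] x=4 y=2 t=14 →S
[3] x=4 y=1 t=17 →S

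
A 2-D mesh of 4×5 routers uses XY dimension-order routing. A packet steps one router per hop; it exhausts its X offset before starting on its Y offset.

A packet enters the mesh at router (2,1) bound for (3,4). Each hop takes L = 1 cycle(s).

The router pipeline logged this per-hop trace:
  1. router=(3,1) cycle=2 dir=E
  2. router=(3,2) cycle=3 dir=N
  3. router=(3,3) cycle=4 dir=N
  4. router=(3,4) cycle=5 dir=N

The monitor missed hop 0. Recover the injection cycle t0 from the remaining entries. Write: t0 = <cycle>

At hop 1 the cycle is 2; in general cyc_k = t0 + kL.
Therefore t0 = 2 − L = 1.

t0 = 1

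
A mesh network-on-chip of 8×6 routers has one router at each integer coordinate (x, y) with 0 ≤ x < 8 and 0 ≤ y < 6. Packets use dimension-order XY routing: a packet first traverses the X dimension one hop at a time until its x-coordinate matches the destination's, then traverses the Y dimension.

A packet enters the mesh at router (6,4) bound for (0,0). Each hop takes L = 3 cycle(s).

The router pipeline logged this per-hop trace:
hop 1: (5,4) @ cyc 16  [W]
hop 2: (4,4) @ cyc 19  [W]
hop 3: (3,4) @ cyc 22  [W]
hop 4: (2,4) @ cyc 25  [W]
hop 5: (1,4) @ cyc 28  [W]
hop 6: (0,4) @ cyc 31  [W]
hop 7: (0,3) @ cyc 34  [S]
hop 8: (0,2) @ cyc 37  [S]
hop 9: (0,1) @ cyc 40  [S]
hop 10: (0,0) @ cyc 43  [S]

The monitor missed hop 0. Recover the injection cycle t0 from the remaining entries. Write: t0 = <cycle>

At hop 1 the cycle is 16; in general cyc_k = t0 + kL.
So t0 = 16 − 1·3 = 13.

t0 = 13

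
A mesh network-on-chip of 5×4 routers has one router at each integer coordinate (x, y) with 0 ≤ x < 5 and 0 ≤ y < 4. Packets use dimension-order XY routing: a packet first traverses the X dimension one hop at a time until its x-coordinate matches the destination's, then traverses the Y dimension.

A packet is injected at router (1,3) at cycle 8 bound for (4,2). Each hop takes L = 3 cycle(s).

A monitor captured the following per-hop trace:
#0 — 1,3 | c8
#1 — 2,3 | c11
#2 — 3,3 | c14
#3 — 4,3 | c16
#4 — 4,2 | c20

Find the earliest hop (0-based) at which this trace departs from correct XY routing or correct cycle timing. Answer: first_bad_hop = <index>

  1: Δx=+1 Δy=+0 Δt=3 [ok]
  2: Δx=+1 Δy=+0 Δt=3 [ok]
  3: Δx=+1 Δy=+0 Δt=2 [BAD: Δcyc=2≠L]

first_bad_hop = 3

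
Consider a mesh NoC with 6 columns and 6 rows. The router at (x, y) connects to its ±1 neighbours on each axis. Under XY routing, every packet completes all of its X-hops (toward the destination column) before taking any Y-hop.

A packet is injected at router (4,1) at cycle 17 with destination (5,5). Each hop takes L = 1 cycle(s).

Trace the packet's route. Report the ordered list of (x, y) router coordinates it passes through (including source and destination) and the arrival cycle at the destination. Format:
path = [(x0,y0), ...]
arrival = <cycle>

src (4,1)  cyc=17
E→(5,1)  cyc=18
N→(5,2)  cyc=19
N→(5,3)  cyc=20
N→(5,4)  cyc=21
N→(5,5)  cyc=22

path = [(4,1), (5,1), (5,2), (5,3), (5,4), (5,5)]
arrival = 22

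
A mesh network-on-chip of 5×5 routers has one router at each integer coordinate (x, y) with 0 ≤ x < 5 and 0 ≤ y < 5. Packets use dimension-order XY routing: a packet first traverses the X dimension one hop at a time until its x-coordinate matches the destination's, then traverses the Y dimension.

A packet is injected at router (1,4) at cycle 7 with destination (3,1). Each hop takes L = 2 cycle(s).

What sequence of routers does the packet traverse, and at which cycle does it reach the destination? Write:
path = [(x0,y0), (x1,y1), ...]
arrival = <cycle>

src (1,4)  cyc=7
E→(2,4)  cyc=9
E→(3,4)  cyc=11
S→(3,3)  cyc=13
S→(3,2)  cyc=15
S→(3,1)  cyc=17

path = [(1,4), (2,4), (3,4), (3,3), (3,2), (3,1)]
arrival = 17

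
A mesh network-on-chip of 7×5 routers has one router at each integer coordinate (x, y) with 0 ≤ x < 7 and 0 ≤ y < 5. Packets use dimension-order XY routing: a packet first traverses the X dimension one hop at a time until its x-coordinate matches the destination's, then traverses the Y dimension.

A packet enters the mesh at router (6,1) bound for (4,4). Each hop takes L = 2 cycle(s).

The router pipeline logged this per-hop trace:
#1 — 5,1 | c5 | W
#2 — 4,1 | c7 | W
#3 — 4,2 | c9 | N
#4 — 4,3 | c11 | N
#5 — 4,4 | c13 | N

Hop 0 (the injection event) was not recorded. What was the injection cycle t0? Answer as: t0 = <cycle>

t0 = 3

At hop 1 the cycle is 5; in general cyc_k = t0 + kL.
t0 = cyc[1] − L = 5 − 2 = 3.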